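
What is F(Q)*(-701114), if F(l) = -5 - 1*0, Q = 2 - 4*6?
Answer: 3505570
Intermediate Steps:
Q = -22 (Q = 2 - 24 = -22)
F(l) = -5 (F(l) = -5 + 0 = -5)
F(Q)*(-701114) = -5*(-701114) = 3505570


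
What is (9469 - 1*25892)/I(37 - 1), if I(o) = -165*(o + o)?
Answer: 1493/1080 ≈ 1.3824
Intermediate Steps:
I(o) = -330*o
(9469 - 1*25892)/I(37 - 1) = (9469 - 1*25892)/((-330*(37 - 1))) = (9469 - 25892)/((-330*36)) = -16423/(-11880) = -16423*(-1/11880) = 1493/1080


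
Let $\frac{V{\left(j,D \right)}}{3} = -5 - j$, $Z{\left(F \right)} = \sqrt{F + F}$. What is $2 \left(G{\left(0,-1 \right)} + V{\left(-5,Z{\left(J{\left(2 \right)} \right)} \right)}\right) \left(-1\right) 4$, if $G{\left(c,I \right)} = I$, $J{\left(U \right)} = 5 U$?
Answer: $8$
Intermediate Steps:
$Z{\left(F \right)} = \sqrt{2} \sqrt{F}$ ($Z{\left(F \right)} = \sqrt{2 F} = \sqrt{2} \sqrt{F}$)
$V{\left(j,D \right)} = -15 - 3 j$ ($V{\left(j,D \right)} = 3 \left(-5 - j\right) = -15 - 3 j$)
$2 \left(G{\left(0,-1 \right)} + V{\left(-5,Z{\left(J{\left(2 \right)} \right)} \right)}\right) \left(-1\right) 4 = 2 \left(-1 - 0\right) \left(-1\right) 4 = 2 \left(-1 + \left(-15 + 15\right)\right) \left(-1\right) 4 = 2 \left(-1 + 0\right) \left(-1\right) 4 = 2 \left(\left(-1\right) \left(-1\right)\right) 4 = 2 \cdot 1 \cdot 4 = 2 \cdot 4 = 8$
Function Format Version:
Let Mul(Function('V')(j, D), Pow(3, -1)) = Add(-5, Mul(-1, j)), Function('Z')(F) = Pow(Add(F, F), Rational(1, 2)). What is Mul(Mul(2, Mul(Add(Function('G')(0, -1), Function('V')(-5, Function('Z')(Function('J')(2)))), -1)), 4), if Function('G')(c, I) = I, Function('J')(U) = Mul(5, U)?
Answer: 8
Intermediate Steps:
Function('Z')(F) = Mul(Pow(2, Rational(1, 2)), Pow(F, Rational(1, 2))) (Function('Z')(F) = Pow(Mul(2, F), Rational(1, 2)) = Mul(Pow(2, Rational(1, 2)), Pow(F, Rational(1, 2))))
Function('V')(j, D) = Add(-15, Mul(-3, j)) (Function('V')(j, D) = Mul(3, Add(-5, Mul(-1, j))) = Add(-15, Mul(-3, j)))
Mul(Mul(2, Mul(Add(Function('G')(0, -1), Function('V')(-5, Function('Z')(Function('J')(2)))), -1)), 4) = Mul(Mul(2, Mul(Add(-1, Add(-15, Mul(-3, -5))), -1)), 4) = Mul(Mul(2, Mul(Add(-1, Add(-15, 15)), -1)), 4) = Mul(Mul(2, Mul(Add(-1, 0), -1)), 4) = Mul(Mul(2, Mul(-1, -1)), 4) = Mul(Mul(2, 1), 4) = Mul(2, 4) = 8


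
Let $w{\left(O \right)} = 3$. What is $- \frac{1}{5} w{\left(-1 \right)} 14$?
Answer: $- \frac{42}{5} \approx -8.4$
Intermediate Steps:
$- \frac{1}{5} w{\left(-1 \right)} 14 = - \frac{1}{5} \cdot 3 \cdot 14 = \left(-1\right) \frac{1}{5} \cdot 3 \cdot 14 = \left(- \frac{1}{5}\right) 3 \cdot 14 = \left(- \frac{3}{5}\right) 14 = - \frac{42}{5}$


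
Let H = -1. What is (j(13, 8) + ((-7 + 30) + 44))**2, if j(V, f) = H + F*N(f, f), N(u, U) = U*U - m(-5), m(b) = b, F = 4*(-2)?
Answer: 236196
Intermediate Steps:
F = -8
N(u, U) = 5 + U**2 (N(u, U) = U*U - 1*(-5) = U**2 + 5 = 5 + U**2)
j(V, f) = -41 - 8*f**2 (j(V, f) = -1 - 8*(5 + f**2) = -1 + (-40 - 8*f**2) = -41 - 8*f**2)
(j(13, 8) + ((-7 + 30) + 44))**2 = ((-41 - 8*8**2) + ((-7 + 30) + 44))**2 = ((-41 - 8*64) + (23 + 44))**2 = ((-41 - 512) + 67)**2 = (-553 + 67)**2 = (-486)**2 = 236196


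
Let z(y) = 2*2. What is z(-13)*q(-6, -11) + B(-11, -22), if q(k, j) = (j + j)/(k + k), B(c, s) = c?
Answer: -11/3 ≈ -3.6667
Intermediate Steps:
z(y) = 4
q(k, j) = j/k (q(k, j) = (2*j)/((2*k)) = (2*j)*(1/(2*k)) = j/k)
z(-13)*q(-6, -11) + B(-11, -22) = 4*(-11/(-6)) - 11 = 4*(-11*(-⅙)) - 11 = 4*(11/6) - 11 = 22/3 - 11 = -11/3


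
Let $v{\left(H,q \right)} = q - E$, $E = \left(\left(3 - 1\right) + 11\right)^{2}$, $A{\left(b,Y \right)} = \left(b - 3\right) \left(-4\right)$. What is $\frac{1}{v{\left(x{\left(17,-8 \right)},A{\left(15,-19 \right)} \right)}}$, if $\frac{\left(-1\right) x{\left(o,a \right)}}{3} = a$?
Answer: $- \frac{1}{217} \approx -0.0046083$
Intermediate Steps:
$x{\left(o,a \right)} = - 3 a$
$A{\left(b,Y \right)} = 12 - 4 b$ ($A{\left(b,Y \right)} = \left(-3 + b\right) \left(-4\right) = 12 - 4 b$)
$E = 169$ ($E = \left(2 + 11\right)^{2} = 13^{2} = 169$)
$v{\left(H,q \right)} = -169 + q$ ($v{\left(H,q \right)} = q - 169 = -169 + q$)
$\frac{1}{v{\left(x{\left(17,-8 \right)},A{\left(15,-19 \right)} \right)}} = \frac{1}{-169 + \left(12 - 60\right)} = \frac{1}{-169 - 48} = \frac{1}{-217} = - \frac{1}{217}$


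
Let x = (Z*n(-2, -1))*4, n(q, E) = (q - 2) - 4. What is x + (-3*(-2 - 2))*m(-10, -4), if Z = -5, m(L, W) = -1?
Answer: 148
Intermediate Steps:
n(q, E) = -6 + q (n(q, E) = (-2 + q) - 4 = -6 + q)
x = 160 (x = -5*(-6 - 2)*4 = -5*(-8)*4 = 40*4 = 160)
x + (-3*(-2 - 2))*m(-10, -4) = 160 - 3*(-2 - 2)*(-1) = 160 - 3*(-4)*(-1) = 160 + 12*(-1) = 160 - 12 = 148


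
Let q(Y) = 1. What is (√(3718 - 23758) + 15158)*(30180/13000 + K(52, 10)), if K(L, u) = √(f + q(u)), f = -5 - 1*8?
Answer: (1509 + 1300*I*√3)*(7579 + I*√5010)/325 ≈ 34700.0 + 52838.0*I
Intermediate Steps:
f = -13 (f = -5 - 8 = -13)
K(L, u) = 2*I*√3 (K(L, u) = √(-13 + 1) = √(-12) = 2*I*√3)
(√(3718 - 23758) + 15158)*(30180/13000 + K(52, 10)) = (√(3718 - 23758) + 15158)*(30180/13000 + 2*I*√3) = (√(-20040) + 15158)*(30180*(1/13000) + 2*I*√3) = (2*I*√5010 + 15158)*(1509/650 + 2*I*√3) = (15158 + 2*I*√5010)*(1509/650 + 2*I*√3)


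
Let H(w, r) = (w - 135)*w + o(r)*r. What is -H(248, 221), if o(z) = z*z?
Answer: -10821885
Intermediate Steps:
o(z) = z²
H(w, r) = r³ + w*(-135 + w) (H(w, r) = (w - 135)*w + r²*r = (-135 + w)*w + r³ = w*(-135 + w) + r³ = r³ + w*(-135 + w))
-H(248, 221) = -(221³ + 248² - 135*248) = -(10793861 + 61504 - 33480) = -1*10821885 = -10821885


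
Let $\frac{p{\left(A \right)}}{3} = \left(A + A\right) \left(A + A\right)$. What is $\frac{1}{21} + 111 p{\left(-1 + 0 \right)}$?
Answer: $\frac{27973}{21} \approx 1332.0$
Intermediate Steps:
$p{\left(A \right)} = 12 A^{2}$ ($p{\left(A \right)} = 3 \left(A + A\right) \left(A + A\right) = 3 \cdot 2 A 2 A = 3 \cdot 4 A^{2} = 12 A^{2}$)
$\frac{1}{21} + 111 p{\left(-1 + 0 \right)} = \frac{1}{21} + 111 \cdot 12 \left(-1 + 0\right)^{2} = \frac{1}{21} + 111 \cdot 12 \left(-1\right)^{2} = \frac{1}{21} + 111 \cdot 12 \cdot 1 = \frac{1}{21} + 111 \cdot 12 = \frac{1}{21} + 1332 = \frac{27973}{21}$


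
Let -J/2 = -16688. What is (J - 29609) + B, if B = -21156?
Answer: -17389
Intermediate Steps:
J = 33376 (J = -2*(-16688) = 33376)
(J - 29609) + B = (33376 - 29609) - 21156 = 3767 - 21156 = -17389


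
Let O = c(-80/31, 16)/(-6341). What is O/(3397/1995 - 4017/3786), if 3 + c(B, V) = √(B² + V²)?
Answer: 7553070/10245210769 - 40283040*√986/317601533839 ≈ -0.0032455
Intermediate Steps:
c(B, V) = -3 + √(B² + V²)
O = 3/6341 - 16*√986/196571 (O = (-3 + √((-80/31)² + 16²))/(-6341) = (-3 + √((-80*1/31)² + 256))*(-1/6341) = (-3 + √((-80/31)² + 256))*(-1/6341) = (-3 + √(6400/961 + 256))*(-1/6341) = (-3 + √(252416/961))*(-1/6341) = (-3 + 16*√986/31)*(-1/6341) = 3/6341 - 16*√986/196571 ≈ -0.0020828)
O/(3397/1995 - 4017/3786) = (3/6341 - 16*√986/196571)/(3397/1995 - 4017/3786) = (3/6341 - 16*√986/196571)/(3397*(1/1995) - 4017*1/3786) = (3/6341 - 16*√986/196571)/(3397/1995 - 1339/1262) = (3/6341 - 16*√986/196571)/(1615709/2517690) = (3/6341 - 16*√986/196571)*(2517690/1615709) = 7553070/10245210769 - 40283040*√986/317601533839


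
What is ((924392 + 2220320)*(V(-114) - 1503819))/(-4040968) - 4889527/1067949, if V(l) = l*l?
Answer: 625843541424793636/539443466829 ≈ 1.1602e+6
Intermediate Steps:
V(l) = l**2
((924392 + 2220320)*(V(-114) - 1503819))/(-4040968) - 4889527/1067949 = ((924392 + 2220320)*((-114)**2 - 1503819))/(-4040968) - 4889527/1067949 = (3144712*(12996 - 1503819))*(-1/4040968) - 4889527*1/1067949 = (3144712*(-1490823))*(-1/4040968) - 4889527/1067949 = -4688208977976*(-1/4040968) - 4889527/1067949 = 586026122247/505121 - 4889527/1067949 = 625843541424793636/539443466829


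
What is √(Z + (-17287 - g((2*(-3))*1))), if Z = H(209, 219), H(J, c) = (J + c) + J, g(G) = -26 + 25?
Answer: I*√16649 ≈ 129.03*I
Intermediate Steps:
g(G) = -1
H(J, c) = c + 2*J
Z = 637 (Z = 219 + 2*209 = 219 + 418 = 637)
√(Z + (-17287 - g((2*(-3))*1))) = √(637 + (-17287 - 1*(-1))) = √(637 + (-17287 + 1)) = √(637 - 17286) = √(-16649) = I*√16649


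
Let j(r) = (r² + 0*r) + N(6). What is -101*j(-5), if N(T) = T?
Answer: -3131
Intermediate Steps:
j(r) = 6 + r² (j(r) = (r² + 0*r) + 6 = (r² + 0) + 6 = r² + 6 = 6 + r²)
-101*j(-5) = -101*(6 + (-5)²) = -101*(6 + 25) = -101*31 = -3131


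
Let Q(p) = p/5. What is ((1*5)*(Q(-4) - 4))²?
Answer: 576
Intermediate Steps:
Q(p) = p/5 (Q(p) = p*(⅕) = p/5)
((1*5)*(Q(-4) - 4))² = ((1*5)*((⅕)*(-4) - 4))² = (5*(-⅘ - 4))² = (5*(-24/5))² = (-24)² = 576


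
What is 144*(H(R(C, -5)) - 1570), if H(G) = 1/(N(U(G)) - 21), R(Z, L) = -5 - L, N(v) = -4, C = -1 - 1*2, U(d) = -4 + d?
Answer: -5652144/25 ≈ -2.2609e+5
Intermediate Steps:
C = -3 (C = -1 - 2 = -3)
H(G) = -1/25 (H(G) = 1/(-4 - 21) = 1/(-25) = -1/25)
144*(H(R(C, -5)) - 1570) = 144*(-1/25 - 1570) = 144*(-39251/25) = -5652144/25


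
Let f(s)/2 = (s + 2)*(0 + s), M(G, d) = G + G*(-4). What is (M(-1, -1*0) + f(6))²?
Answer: 9801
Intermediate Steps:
M(G, d) = -3*G (M(G, d) = G - 4*G = -3*G)
f(s) = 2*s*(2 + s) (f(s) = 2*((s + 2)*(0 + s)) = 2*((2 + s)*s) = 2*(s*(2 + s)) = 2*s*(2 + s))
(M(-1, -1*0) + f(6))² = (-3*(-1) + 2*6*(2 + 6))² = (3 + 2*6*8)² = (3 + 96)² = 99² = 9801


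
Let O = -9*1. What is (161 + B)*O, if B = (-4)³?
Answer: -873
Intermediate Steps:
O = -9
B = -64
(161 + B)*O = (161 - 64)*(-9) = 97*(-9) = -873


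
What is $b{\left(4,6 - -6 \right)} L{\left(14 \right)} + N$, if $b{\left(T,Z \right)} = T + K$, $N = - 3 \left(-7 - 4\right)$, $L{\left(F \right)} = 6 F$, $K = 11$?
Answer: $1293$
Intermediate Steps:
$N = 33$ ($N = \left(-3\right) \left(-11\right) = 33$)
$b{\left(T,Z \right)} = 11 + T$ ($b{\left(T,Z \right)} = T + 11 = 11 + T$)
$b{\left(4,6 - -6 \right)} L{\left(14 \right)} + N = \left(11 + 4\right) 6 \cdot 14 + 33 = 15 \cdot 84 + 33 = 1260 + 33 = 1293$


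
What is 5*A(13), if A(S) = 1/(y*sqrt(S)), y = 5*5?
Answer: sqrt(13)/65 ≈ 0.055470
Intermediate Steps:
y = 25
A(S) = 1/(25*sqrt(S))
5*A(13) = 5*(1/(25*sqrt(13))) = 5*((sqrt(13)/13)/25) = 5*(sqrt(13)/325) = sqrt(13)/65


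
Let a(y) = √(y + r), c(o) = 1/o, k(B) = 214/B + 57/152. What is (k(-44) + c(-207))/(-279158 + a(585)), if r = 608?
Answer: 1038632717/64525367474388 + 81853*√1193/1419558084436536 ≈ 1.6098e-5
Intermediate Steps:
k(B) = 3/8 + 214/B (k(B) = 214/B + 57*(1/152) = 214/B + 3/8 = 3/8 + 214/B)
a(y) = √(608 + y) (a(y) = √(y + 608) = √(608 + y))
(k(-44) + c(-207))/(-279158 + a(585)) = ((3/8 + 214/(-44)) + 1/(-207))/(-279158 + √(608 + 585)) = ((3/8 + 214*(-1/44)) - 1/207)/(-279158 + √1193) = ((3/8 - 107/22) - 1/207)/(-279158 + √1193) = (-395/88 - 1/207)/(-279158 + √1193) = -81853/(18216*(-279158 + √1193))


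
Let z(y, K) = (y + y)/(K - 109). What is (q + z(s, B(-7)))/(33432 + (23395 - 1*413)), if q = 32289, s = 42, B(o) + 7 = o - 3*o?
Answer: 548899/959038 ≈ 0.57234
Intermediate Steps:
B(o) = -7 - 2*o (B(o) = -7 + (o - 3*o) = -7 - 2*o)
z(y, K) = 2*y/(-109 + K) (z(y, K) = (2*y)/(-109 + K) = 2*y/(-109 + K))
(q + z(s, B(-7)))/(33432 + (23395 - 1*413)) = (32289 + 2*42/(-109 + (-7 - 2*(-7))))/(33432 + (23395 - 1*413)) = (32289 + 2*42/(-109 + (-7 + 14)))/(33432 + (23395 - 413)) = (32289 + 2*42/(-109 + 7))/(33432 + 22982) = (32289 + 2*42/(-102))/56414 = (32289 + 2*42*(-1/102))*(1/56414) = (32289 - 14/17)*(1/56414) = (548899/17)*(1/56414) = 548899/959038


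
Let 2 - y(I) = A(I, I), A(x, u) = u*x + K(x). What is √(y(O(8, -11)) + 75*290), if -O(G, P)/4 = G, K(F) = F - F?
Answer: 2*√5182 ≈ 143.97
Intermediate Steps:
K(F) = 0
O(G, P) = -4*G
A(x, u) = u*x (A(x, u) = u*x + 0 = u*x)
y(I) = 2 - I² (y(I) = 2 - I*I = 2 - I²)
√(y(O(8, -11)) + 75*290) = √((2 - (-4*8)²) + 75*290) = √((2 - 1*(-32)²) + 21750) = √((2 - 1*1024) + 21750) = √((2 - 1024) + 21750) = √(-1022 + 21750) = √20728 = 2*√5182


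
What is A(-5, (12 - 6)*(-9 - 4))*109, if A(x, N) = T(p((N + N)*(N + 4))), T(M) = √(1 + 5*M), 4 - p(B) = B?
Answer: 327*I*√6411 ≈ 26182.0*I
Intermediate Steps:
p(B) = 4 - B
A(x, N) = √(21 - 10*N*(4 + N)) (A(x, N) = √(1 + 5*(4 - (N + N)*(N + 4))) = √(1 + 5*(4 - 2*N*(4 + N))) = √(1 + (20 - 10*N*(4 + N))) = √(21 - 10*N*(4 + N)))
A(-5, (12 - 6)*(-9 - 4))*109 = √(21 - 10*(12 - 6)*(-9 - 4)*(4 + (12 - 6)*(-9 - 4)))*109 = √(21 - 10*6*(-13)*(4 + 6*(-13)))*109 = √(21 - 10*(-78)*(4 - 78))*109 = √(21 - 10*(-78)*(-74))*109 = √(21 - 57720)*109 = √(-57699)*109 = (3*I*√6411)*109 = 327*I*√6411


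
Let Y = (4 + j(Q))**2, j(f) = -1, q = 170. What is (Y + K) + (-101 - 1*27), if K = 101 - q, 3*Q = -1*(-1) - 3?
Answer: -188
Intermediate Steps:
Q = -2/3 (Q = (-1*(-1) - 3)/3 = (1 - 3)/3 = (1/3)*(-2) = -2/3 ≈ -0.66667)
Y = 9 (Y = (4 - 1)**2 = 3**2 = 9)
K = -69 (K = 101 - 1*170 = 101 - 170 = -69)
(Y + K) + (-101 - 1*27) = (9 - 69) + (-101 - 1*27) = -60 + (-101 - 27) = -60 - 128 = -188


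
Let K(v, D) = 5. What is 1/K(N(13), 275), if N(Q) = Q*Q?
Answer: ⅕ ≈ 0.20000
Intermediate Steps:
N(Q) = Q²
1/K(N(13), 275) = 1/5 = ⅕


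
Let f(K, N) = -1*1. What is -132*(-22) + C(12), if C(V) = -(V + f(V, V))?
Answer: 2893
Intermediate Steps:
f(K, N) = -1
C(V) = 1 - V (C(V) = -(V - 1) = -(-1 + V) = 1 - V)
-132*(-22) + C(12) = -132*(-22) + (1 - 1*12) = 2904 + (1 - 12) = 2904 - 11 = 2893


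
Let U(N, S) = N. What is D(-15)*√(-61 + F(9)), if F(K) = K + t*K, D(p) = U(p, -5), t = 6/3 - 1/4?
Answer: -15*I*√145/2 ≈ -90.312*I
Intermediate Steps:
t = 7/4 (t = 6*(⅓) - 1*¼ = 2 - ¼ = 7/4 ≈ 1.7500)
D(p) = p
F(K) = 11*K/4 (F(K) = K + 7*K/4 = 11*K/4)
D(-15)*√(-61 + F(9)) = -15*√(-61 + (11/4)*9) = -15*√(-61 + 99/4) = -15*I*√145/2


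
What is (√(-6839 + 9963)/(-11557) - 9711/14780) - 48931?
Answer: -723209891/14780 - 2*√781/11557 ≈ -48932.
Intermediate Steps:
(√(-6839 + 9963)/(-11557) - 9711/14780) - 48931 = (√3124*(-1/11557) - 9711*1/14780) - 48931 = ((2*√781)*(-1/11557) - 9711/14780) - 48931 = (-2*√781/11557 - 9711/14780) - 48931 = (-9711/14780 - 2*√781/11557) - 48931 = -723209891/14780 - 2*√781/11557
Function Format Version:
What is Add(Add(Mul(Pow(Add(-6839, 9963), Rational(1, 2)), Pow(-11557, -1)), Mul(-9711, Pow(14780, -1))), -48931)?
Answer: Add(Rational(-723209891, 14780), Mul(Rational(-2, 11557), Pow(781, Rational(1, 2)))) ≈ -48932.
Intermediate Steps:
Add(Add(Mul(Pow(Add(-6839, 9963), Rational(1, 2)), Pow(-11557, -1)), Mul(-9711, Pow(14780, -1))), -48931) = Add(Add(Mul(Pow(3124, Rational(1, 2)), Rational(-1, 11557)), Mul(-9711, Rational(1, 14780))), -48931) = Add(Add(Mul(Mul(2, Pow(781, Rational(1, 2))), Rational(-1, 11557)), Rational(-9711, 14780)), -48931) = Add(Add(Mul(Rational(-2, 11557), Pow(781, Rational(1, 2))), Rational(-9711, 14780)), -48931) = Add(Add(Rational(-9711, 14780), Mul(Rational(-2, 11557), Pow(781, Rational(1, 2)))), -48931) = Add(Rational(-723209891, 14780), Mul(Rational(-2, 11557), Pow(781, Rational(1, 2))))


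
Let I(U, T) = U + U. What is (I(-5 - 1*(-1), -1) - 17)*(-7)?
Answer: 175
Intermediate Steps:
I(U, T) = 2*U
(I(-5 - 1*(-1), -1) - 17)*(-7) = (2*(-5 - 1*(-1)) - 17)*(-7) = (2*(-5 + 1) - 17)*(-7) = (2*(-4) - 17)*(-7) = (-8 - 17)*(-7) = -25*(-7) = 175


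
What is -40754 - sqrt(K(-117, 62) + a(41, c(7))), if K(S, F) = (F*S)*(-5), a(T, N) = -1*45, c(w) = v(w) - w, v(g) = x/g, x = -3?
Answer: -40754 - 15*sqrt(161) ≈ -40944.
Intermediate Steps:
v(g) = -3/g
c(w) = -w - 3/w (c(w) = -3/w - w = -w - 3/w)
a(T, N) = -45
K(S, F) = -5*F*S
-40754 - sqrt(K(-117, 62) + a(41, c(7))) = -40754 - sqrt(-5*62*(-117) - 45) = -40754 - sqrt(36270 - 45) = -40754 - sqrt(36225) = -40754 - 15*sqrt(161)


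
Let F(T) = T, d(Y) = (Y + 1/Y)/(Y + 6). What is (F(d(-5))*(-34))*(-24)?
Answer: -21216/5 ≈ -4243.2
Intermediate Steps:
d(Y) = (Y + 1/Y)/(6 + Y)
(F(d(-5))*(-34))*(-24) = (((1 + (-5)²)/((-5)*(6 - 5)))*(-34))*(-24) = (-⅕*(1 + 25)/1*(-34))*(-24) = (-⅕*1*26*(-34))*(-24) = -26/5*(-34)*(-24) = (884/5)*(-24) = -21216/5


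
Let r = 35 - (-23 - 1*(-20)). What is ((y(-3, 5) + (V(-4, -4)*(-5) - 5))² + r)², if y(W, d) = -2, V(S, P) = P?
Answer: 42849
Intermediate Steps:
r = 38 (r = 35 - (-23 + 20) = 35 - 1*(-3) = 35 + 3 = 38)
((y(-3, 5) + (V(-4, -4)*(-5) - 5))² + r)² = ((-2 + (-4*(-5) - 5))² + 38)² = ((-2 + (20 - 5))² + 38)² = ((-2 + 15)² + 38)² = (13² + 38)² = (169 + 38)² = 207² = 42849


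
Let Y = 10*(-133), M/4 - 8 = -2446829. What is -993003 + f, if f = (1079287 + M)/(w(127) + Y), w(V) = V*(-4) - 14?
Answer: -1830333559/1852 ≈ -9.8830e+5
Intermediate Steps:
w(V) = -14 - 4*V (w(V) = -4*V - 14 = -14 - 4*V)
M = -9787284 (M = 32 + 4*(-2446829) = 32 - 9787316 = -9787284)
Y = -1330
f = 8707997/1852 (f = (1079287 - 9787284)/((-14 - 4*127) - 1330) = -8707997/((-14 - 508) - 1330) = -8707997/(-522 - 1330) = -8707997/(-1852) = -8707997*(-1/1852) = 8707997/1852 ≈ 4701.9)
-993003 + f = -993003 + 8707997/1852 = -1830333559/1852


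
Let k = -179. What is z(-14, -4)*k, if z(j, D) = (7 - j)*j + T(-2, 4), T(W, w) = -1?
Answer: 52805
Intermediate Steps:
z(j, D) = -1 + j*(7 - j) (z(j, D) = (7 - j)*j - 1 = j*(7 - j) - 1 = -1 + j*(7 - j))
z(-14, -4)*k = (-1 - 1*(-14)² + 7*(-14))*(-179) = (-1 - 1*196 - 98)*(-179) = (-1 - 196 - 98)*(-179) = -295*(-179) = 52805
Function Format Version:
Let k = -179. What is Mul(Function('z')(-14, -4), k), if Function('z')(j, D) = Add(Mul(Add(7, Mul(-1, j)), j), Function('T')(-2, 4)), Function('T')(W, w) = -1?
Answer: 52805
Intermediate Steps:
Function('z')(j, D) = Add(-1, Mul(j, Add(7, Mul(-1, j)))) (Function('z')(j, D) = Add(Mul(Add(7, Mul(-1, j)), j), -1) = Add(Mul(j, Add(7, Mul(-1, j))), -1) = Add(-1, Mul(j, Add(7, Mul(-1, j)))))
Mul(Function('z')(-14, -4), k) = Mul(Add(-1, Mul(-1, Pow(-14, 2)), Mul(7, -14)), -179) = Mul(Add(-1, Mul(-1, 196), -98), -179) = Mul(Add(-1, -196, -98), -179) = Mul(-295, -179) = 52805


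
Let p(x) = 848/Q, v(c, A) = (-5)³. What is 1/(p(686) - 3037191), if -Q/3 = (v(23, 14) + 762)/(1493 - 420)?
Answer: -1911/5804981905 ≈ -3.2920e-7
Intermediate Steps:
v(c, A) = -125
Q = -1911/1073 (Q = -3*(-125 + 762)/(1493 - 420) = -1911/1073 ≈ -1.7810)
p(x) = -909904/1911 (p(x) = 848/(-1911/1073) = 848*(-1073/1911) = -909904/1911)
1/(p(686) - 3037191) = 1/(-909904/1911 - 3037191) = 1/(-5804981905/1911) = -1911/5804981905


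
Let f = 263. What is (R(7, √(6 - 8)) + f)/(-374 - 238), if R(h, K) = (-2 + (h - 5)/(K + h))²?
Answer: (-3730*√2 + 12497*I)/(612*(-47*I + 14*√2)) ≈ -0.4346 - 0.00031273*I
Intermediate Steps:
R(h, K) = (-2 + (-5 + h)/(K + h))²
(R(7, √(6 - 8)) + f)/(-374 - 238) = ((5 + 7 + 2*√(6 - 8))²/(√(6 - 8) + 7)² + 263)/(-374 - 238) = ((5 + 7 + 2*√(-2))²/(√(-2) + 7)² + 263)/(-612) = ((5 + 7 + 2*(I*√2))²/(I*√2 + 7)² + 263)*(-1/612) = ((5 + 7 + 2*I*√2)²/(7 + I*√2)² + 263)*(-1/612) = ((12 + 2*I*√2)²/(7 + I*√2)² + 263)*(-1/612) = (263 + (12 + 2*I*√2)²/(7 + I*√2)²)*(-1/612) = -263/612 - (12 + 2*I*√2)²/(612*(7 + I*√2)²)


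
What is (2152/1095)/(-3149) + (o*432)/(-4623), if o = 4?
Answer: -29693336/79307565 ≈ -0.37441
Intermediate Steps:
(2152/1095)/(-3149) + (o*432)/(-4623) = (2152/1095)/(-3149) + (4*432)/(-4623) = (2152*(1/1095))*(-1/3149) + 1728*(-1/4623) = (2152/1095)*(-1/3149) - 576/1541 = -2152/3448155 - 576/1541 = -29693336/79307565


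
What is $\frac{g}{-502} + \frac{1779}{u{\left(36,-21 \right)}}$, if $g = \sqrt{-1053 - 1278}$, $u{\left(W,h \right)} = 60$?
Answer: $\frac{593}{20} - \frac{3 i \sqrt{259}}{502} \approx 29.65 - 0.096176 i$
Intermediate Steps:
$g = 3 i \sqrt{259}$ ($g = \sqrt{-2331} = 3 i \sqrt{259} \approx 48.28 i$)
$\frac{g}{-502} + \frac{1779}{u{\left(36,-21 \right)}} = \frac{3 i \sqrt{259}}{-502} + \frac{1779}{60} = 3 i \sqrt{259} \left(- \frac{1}{502}\right) + 1779 \cdot \frac{1}{60} = - \frac{3 i \sqrt{259}}{502} + \frac{593}{20} = \frac{593}{20} - \frac{3 i \sqrt{259}}{502}$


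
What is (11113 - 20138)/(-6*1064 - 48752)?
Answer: 9025/55136 ≈ 0.16369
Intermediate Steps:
(11113 - 20138)/(-6*1064 - 48752) = -9025/(-6384 - 48752) = -9025/(-55136) = -9025*(-1/55136) = 9025/55136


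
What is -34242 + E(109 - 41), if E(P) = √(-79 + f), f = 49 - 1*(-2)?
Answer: -34242 + 2*I*√7 ≈ -34242.0 + 5.2915*I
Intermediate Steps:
f = 51 (f = 49 + 2 = 51)
E(P) = 2*I*√7 (E(P) = √(-79 + 51) = √(-28) = 2*I*√7)
-34242 + E(109 - 41) = -34242 + 2*I*√7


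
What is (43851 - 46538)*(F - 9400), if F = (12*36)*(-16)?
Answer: 43830344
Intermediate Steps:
F = -6912 (F = 432*(-16) = -6912)
(43851 - 46538)*(F - 9400) = (43851 - 46538)*(-6912 - 9400) = -2687*(-16312) = 43830344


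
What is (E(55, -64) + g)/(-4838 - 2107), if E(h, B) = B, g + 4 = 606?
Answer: -538/6945 ≈ -0.077466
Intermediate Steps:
g = 602 (g = -4 + 606 = 602)
(E(55, -64) + g)/(-4838 - 2107) = (-64 + 602)/(-4838 - 2107) = 538/(-6945) = 538*(-1/6945) = -538/6945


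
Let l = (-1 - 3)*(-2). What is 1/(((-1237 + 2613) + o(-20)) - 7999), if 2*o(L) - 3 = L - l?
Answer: -2/13271 ≈ -0.00015070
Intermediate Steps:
l = 8 (l = -4*(-2) = 8)
o(L) = -5/2 + L/2 (o(L) = 3/2 + (L - 1*8)/2 = 3/2 + (L - 8)/2 = 3/2 + (-8 + L)/2 = 3/2 + (-4 + L/2) = -5/2 + L/2)
1/(((-1237 + 2613) + o(-20)) - 7999) = 1/(((-1237 + 2613) + (-5/2 + (½)*(-20))) - 7999) = 1/((1376 + (-5/2 - 10)) - 7999) = 1/((1376 - 25/2) - 7999) = 1/(2727/2 - 7999) = 1/(-13271/2) = -2/13271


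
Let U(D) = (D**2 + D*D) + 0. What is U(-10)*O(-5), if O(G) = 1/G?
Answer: -40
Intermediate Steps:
U(D) = 2*D**2 (U(D) = (D**2 + D**2) + 0 = 2*D**2 + 0 = 2*D**2)
U(-10)*O(-5) = (2*(-10)**2)/(-5) = (2*100)*(-1/5) = 200*(-1/5) = -40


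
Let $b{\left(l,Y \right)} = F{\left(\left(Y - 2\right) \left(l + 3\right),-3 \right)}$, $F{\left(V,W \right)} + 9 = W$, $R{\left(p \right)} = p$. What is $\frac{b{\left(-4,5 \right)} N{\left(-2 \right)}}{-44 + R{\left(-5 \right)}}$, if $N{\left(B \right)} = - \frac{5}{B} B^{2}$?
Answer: $\frac{120}{49} \approx 2.449$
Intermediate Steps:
$F{\left(V,W \right)} = -9 + W$
$b{\left(l,Y \right)} = -12$ ($b{\left(l,Y \right)} = -9 - 3 = -12$)
$N{\left(B \right)} = - 5 B$
$\frac{b{\left(-4,5 \right)} N{\left(-2 \right)}}{-44 + R{\left(-5 \right)}} = \frac{\left(-12\right) \left(\left(-5\right) \left(-2\right)\right)}{-44 - 5} = \frac{\left(-12\right) 10}{-49} = \left(-120\right) \left(- \frac{1}{49}\right) = \frac{120}{49}$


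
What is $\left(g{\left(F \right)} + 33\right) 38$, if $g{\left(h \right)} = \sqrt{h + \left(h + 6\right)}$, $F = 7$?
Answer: $1254 + 76 \sqrt{5} \approx 1423.9$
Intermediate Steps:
$g{\left(h \right)} = \sqrt{6 + 2 h}$ ($g{\left(h \right)} = \sqrt{h + \left(6 + h\right)} = \sqrt{6 + 2 h}$)
$\left(g{\left(F \right)} + 33\right) 38 = \left(\sqrt{6 + 2 \cdot 7} + 33\right) 38 = \left(\sqrt{6 + 14} + 33\right) 38 = \left(\sqrt{20} + 33\right) 38 = \left(2 \sqrt{5} + 33\right) 38 = \left(33 + 2 \sqrt{5}\right) 38 = 1254 + 76 \sqrt{5}$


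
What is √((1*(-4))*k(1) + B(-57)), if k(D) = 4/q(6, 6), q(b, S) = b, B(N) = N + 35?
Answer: I*√222/3 ≈ 4.9666*I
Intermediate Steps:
B(N) = 35 + N
k(D) = ⅔ (k(D) = 4/6 = 4*(⅙) = ⅔)
√((1*(-4))*k(1) + B(-57)) = √((1*(-4))*(⅔) + (35 - 57)) = √(-4*⅔ - 22) = √(-8/3 - 22) = √(-74/3) = I*√222/3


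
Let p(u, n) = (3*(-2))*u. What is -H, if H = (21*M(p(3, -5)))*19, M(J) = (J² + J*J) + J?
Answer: -251370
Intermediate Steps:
p(u, n) = -6*u
M(J) = J + 2*J² (M(J) = (J² + J²) + J = 2*J² + J = J + 2*J²)
H = 251370 (H = (21*((-6*3)*(1 + 2*(-6*3))))*19 = (21*(-18*(1 + 2*(-18))))*19 = (21*(-18*(1 - 36)))*19 = (21*(-18*(-35)))*19 = (21*630)*19 = 13230*19 = 251370)
-H = -1*251370 = -251370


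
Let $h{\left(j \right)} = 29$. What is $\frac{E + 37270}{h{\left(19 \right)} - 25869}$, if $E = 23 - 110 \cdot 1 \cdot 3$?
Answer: $- \frac{36963}{25840} \approx -1.4305$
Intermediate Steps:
$E = -307$ ($E = 23 - 330 = -307$)
$\frac{E + 37270}{h{\left(19 \right)} - 25869} = \frac{-307 + 37270}{29 - 25869} = \frac{36963}{-25840} = 36963 \left(- \frac{1}{25840}\right) = - \frac{36963}{25840}$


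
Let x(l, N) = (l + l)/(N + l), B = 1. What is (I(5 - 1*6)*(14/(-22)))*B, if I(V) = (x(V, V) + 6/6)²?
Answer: -28/11 ≈ -2.5455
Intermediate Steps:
x(l, N) = 2*l/(N + l) (x(l, N) = (2*l)/(N + l) = 2*l/(N + l))
I(V) = 4 (I(V) = (2*V/(V + V) + 6/6)² = (2*V/((2*V)) + 6*(⅙))² = (2*V*(1/(2*V)) + 1)² = (1 + 1)² = 2² = 4)
(I(5 - 1*6)*(14/(-22)))*B = (4*(14/(-22)))*1 = (4*(14*(-1/22)))*1 = (4*(-7/11))*1 = -28/11*1 = -28/11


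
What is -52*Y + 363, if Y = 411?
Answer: -21009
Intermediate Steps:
-52*Y + 363 = -52*411 + 363 = -21372 + 363 = -21009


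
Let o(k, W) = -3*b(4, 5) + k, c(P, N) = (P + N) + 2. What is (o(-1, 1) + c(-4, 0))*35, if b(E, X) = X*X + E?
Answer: -3150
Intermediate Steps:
b(E, X) = E + X² (b(E, X) = X² + E = E + X²)
c(P, N) = 2 + N + P (c(P, N) = (N + P) + 2 = 2 + N + P)
o(k, W) = -87 + k (o(k, W) = -3*(4 + 5²) + k = -3*(4 + 25) + k = -3*29 + k = -87 + k)
(o(-1, 1) + c(-4, 0))*35 = ((-87 - 1) + (2 + 0 - 4))*35 = (-88 - 2)*35 = -90*35 = -3150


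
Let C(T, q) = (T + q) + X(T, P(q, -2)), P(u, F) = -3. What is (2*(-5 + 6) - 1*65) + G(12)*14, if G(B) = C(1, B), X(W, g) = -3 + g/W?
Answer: 35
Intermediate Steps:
X(W, g) = -3 + g/W
C(T, q) = -3 + T + q - 3/T (C(T, q) = (T + q) + (-3 - 3/T) = -3 + T + q - 3/T)
G(B) = -5 + B (G(B) = -3 + 1 + B - 3/1 = -3 + 1 + B - 3*1 = -3 + 1 + B - 3 = -5 + B)
(2*(-5 + 6) - 1*65) + G(12)*14 = (2*(-5 + 6) - 1*65) + (-5 + 12)*14 = (2*1 - 65) + 7*14 = (2 - 65) + 98 = -63 + 98 = 35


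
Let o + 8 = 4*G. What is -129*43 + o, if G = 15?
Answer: -5495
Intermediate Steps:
o = 52 (o = -8 + 4*15 = -8 + 60 = 52)
-129*43 + o = -129*43 + 52 = -5547 + 52 = -5495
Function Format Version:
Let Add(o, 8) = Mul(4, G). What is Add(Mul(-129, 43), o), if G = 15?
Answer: -5495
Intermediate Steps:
o = 52 (o = Add(-8, Mul(4, 15)) = Add(-8, 60) = 52)
Add(Mul(-129, 43), o) = Add(Mul(-129, 43), 52) = Add(-5547, 52) = -5495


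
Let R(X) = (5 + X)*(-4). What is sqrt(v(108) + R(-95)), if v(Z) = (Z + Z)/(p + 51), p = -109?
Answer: 6*sqrt(8323)/29 ≈ 18.875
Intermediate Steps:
R(X) = -20 - 4*X
v(Z) = -Z/29 (v(Z) = (Z + Z)/(-109 + 51) = (2*Z)/(-58) = (2*Z)*(-1/58) = -Z/29)
sqrt(v(108) + R(-95)) = sqrt(-1/29*108 + (-20 - 4*(-95))) = sqrt(-108/29 + (-20 + 380)) = sqrt(-108/29 + 360) = sqrt(10332/29) = 6*sqrt(8323)/29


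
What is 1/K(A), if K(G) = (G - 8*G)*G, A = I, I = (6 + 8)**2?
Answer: -1/268912 ≈ -3.7187e-6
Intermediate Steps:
I = 196 (I = 14**2 = 196)
A = 196
K(G) = -7*G**2 (K(G) = (-7*G)*G = -7*G**2)
1/K(A) = 1/(-7*196**2) = 1/(-7*38416) = 1/(-268912) = -1/268912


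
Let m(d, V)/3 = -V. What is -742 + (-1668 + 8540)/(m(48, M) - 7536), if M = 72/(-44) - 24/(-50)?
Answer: -769451366/1035723 ≈ -742.91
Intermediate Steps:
M = -318/275 (M = 72*(-1/44) - 24*(-1/50) = -18/11 + 12/25 = -318/275 ≈ -1.1564)
m(d, V) = -3*V (m(d, V) = 3*(-V) = -3*V)
-742 + (-1668 + 8540)/(m(48, M) - 7536) = -742 + (-1668 + 8540)/(-3*(-318/275) - 7536) = -742 + 6872/(954/275 - 7536) = -742 + 6872/(-2071446/275) = -742 + 6872*(-275/2071446) = -742 - 944900/1035723 = -769451366/1035723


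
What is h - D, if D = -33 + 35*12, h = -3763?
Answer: -4150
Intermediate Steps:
D = 387 (D = -33 + 420 = 387)
h - D = -3763 - 1*387 = -3763 - 387 = -4150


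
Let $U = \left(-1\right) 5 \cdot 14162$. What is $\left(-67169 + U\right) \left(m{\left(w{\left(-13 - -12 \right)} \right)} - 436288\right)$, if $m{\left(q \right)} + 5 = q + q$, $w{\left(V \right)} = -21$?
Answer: $60205066965$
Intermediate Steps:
$U = -70810$ ($U = \left(-5\right) 14162 = -70810$)
$m{\left(q \right)} = -5 + 2 q$ ($m{\left(q \right)} = -5 + \left(q + q\right) = -5 + 2 q$)
$\left(-67169 + U\right) \left(m{\left(w{\left(-13 - -12 \right)} \right)} - 436288\right) = \left(-67169 - 70810\right) \left(\left(-5 + 2 \left(-21\right)\right) - 436288\right) = - 137979 \left(\left(-5 - 42\right) - 436288\right) = - 137979 \left(-47 - 436288\right) = \left(-137979\right) \left(-436335\right) = 60205066965$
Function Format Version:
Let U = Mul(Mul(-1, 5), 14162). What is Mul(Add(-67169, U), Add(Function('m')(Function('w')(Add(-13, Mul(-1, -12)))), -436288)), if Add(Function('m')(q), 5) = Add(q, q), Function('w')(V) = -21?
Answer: 60205066965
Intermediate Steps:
U = -70810 (U = Mul(-5, 14162) = -70810)
Function('m')(q) = Add(-5, Mul(2, q)) (Function('m')(q) = Add(-5, Add(q, q)) = Add(-5, Mul(2, q)))
Mul(Add(-67169, U), Add(Function('m')(Function('w')(Add(-13, Mul(-1, -12)))), -436288)) = Mul(Add(-67169, -70810), Add(Add(-5, Mul(2, -21)), -436288)) = Mul(-137979, Add(Add(-5, -42), -436288)) = Mul(-137979, Add(-47, -436288)) = Mul(-137979, -436335) = 60205066965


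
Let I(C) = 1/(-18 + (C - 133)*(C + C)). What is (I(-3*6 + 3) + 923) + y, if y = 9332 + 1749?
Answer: 53081689/4422 ≈ 12004.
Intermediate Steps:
y = 11081
I(C) = 1/(-18 + 2*C*(-133 + C)) (I(C) = 1/(-18 + (-133 + C)*(2*C)) = 1/(-18 + 2*C*(-133 + C)))
(I(-3*6 + 3) + 923) + y = (1/(2*(-9 + (-3*6 + 3)**2 - 133*(-3*6 + 3))) + 923) + 11081 = (1/(2*(-9 + (-18 + 3)**2 - 133*(-18 + 3))) + 923) + 11081 = (1/(2*(-9 + (-15)**2 - 133*(-15))) + 923) + 11081 = (1/(2*(-9 + 225 + 1995)) + 923) + 11081 = ((1/2)/2211 + 923) + 11081 = ((1/2)*(1/2211) + 923) + 11081 = (1/4422 + 923) + 11081 = 4081507/4422 + 11081 = 53081689/4422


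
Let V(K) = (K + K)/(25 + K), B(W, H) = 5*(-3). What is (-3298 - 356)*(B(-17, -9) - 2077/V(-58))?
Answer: 4427703/2 ≈ 2.2139e+6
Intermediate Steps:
B(W, H) = -15
V(K) = 2*K/(25 + K) (V(K) = (2*K)/(25 + K) = 2*K/(25 + K))
(-3298 - 356)*(B(-17, -9) - 2077/V(-58)) = (-3298 - 356)*(-15 - 2077/(2*(-58)/(25 - 58))) = -3654*(-15 - 2077/(2*(-58)/(-33))) = -3654*(-15 - 2077/(2*(-58)*(-1/33))) = -3654*(-15 - 2077/116/33) = -3654*(-15 - 2077*33/116) = -3654*(-15 - 68541/116) = -3654*(-70281/116) = 4427703/2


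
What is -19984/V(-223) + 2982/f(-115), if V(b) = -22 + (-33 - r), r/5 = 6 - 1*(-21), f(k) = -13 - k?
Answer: 217079/1615 ≈ 134.41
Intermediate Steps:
r = 135 (r = 5*(6 - 1*(-21)) = 5*(6 + 21) = 5*27 = 135)
V(b) = -190 (V(b) = -22 + (-33 - 1*135) = -22 + (-33 - 135) = -22 - 168 = -190)
-19984/V(-223) + 2982/f(-115) = -19984/(-190) + 2982/(-13 - 1*(-115)) = -19984*(-1/190) + 2982/(-13 + 115) = 9992/95 + 2982/102 = 9992/95 + 2982*(1/102) = 9992/95 + 497/17 = 217079/1615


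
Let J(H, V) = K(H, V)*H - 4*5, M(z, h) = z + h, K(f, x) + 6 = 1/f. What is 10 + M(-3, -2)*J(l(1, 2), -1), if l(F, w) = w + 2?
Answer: 225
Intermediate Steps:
K(f, x) = -6 + 1/f
M(z, h) = h + z
l(F, w) = 2 + w
J(H, V) = -20 + H*(-6 + 1/H) (J(H, V) = (-6 + 1/H)*H - 4*5 = H*(-6 + 1/H) - 20 = -20 + H*(-6 + 1/H))
10 + M(-3, -2)*J(l(1, 2), -1) = 10 + (-2 - 3)*(-19 - 6*(2 + 2)) = 10 - 5*(-19 - 6*4) = 10 - 5*(-19 - 24) = 10 - 5*(-43) = 10 + 215 = 225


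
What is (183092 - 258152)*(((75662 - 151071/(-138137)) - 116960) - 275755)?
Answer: 3287372735201400/138137 ≈ 2.3798e+10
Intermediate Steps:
(183092 - 258152)*(((75662 - 151071/(-138137)) - 116960) - 275755) = -75060*(((75662 - 151071*(-1/138137)) - 116960) - 275755) = -75060*(((75662 + 151071/138137) - 116960) - 275755) = -75060*((10451872765/138137 - 116960) - 275755) = -75060*(-5704630755/138137 - 275755) = -75060*(-43796599190/138137) = 3287372735201400/138137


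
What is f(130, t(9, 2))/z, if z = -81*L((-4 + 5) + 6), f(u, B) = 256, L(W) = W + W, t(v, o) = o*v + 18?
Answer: -128/567 ≈ -0.22575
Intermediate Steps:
t(v, o) = 18 + o*v
L(W) = 2*W
z = -1134 (z = -162*((-4 + 5) + 6) = -162*(1 + 6) = -162*7 = -81*14 = -1134)
f(130, t(9, 2))/z = 256/(-1134) = 256*(-1/1134) = -128/567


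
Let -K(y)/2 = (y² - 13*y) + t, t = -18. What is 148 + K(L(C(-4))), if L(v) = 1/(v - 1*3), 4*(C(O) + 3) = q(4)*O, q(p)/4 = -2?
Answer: 393/2 ≈ 196.50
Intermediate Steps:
q(p) = -8 (q(p) = 4*(-2) = -8)
C(O) = -3 - 2*O (C(O) = -3 + (-8*O)/4 = -3 - 2*O)
L(v) = 1/(-3 + v) (L(v) = 1/(v - 3) = 1/(-3 + v))
K(y) = 36 - 2*y² + 26*y (K(y) = -2*((y² - 13*y) - 18) = -2*(-18 + y² - 13*y) = 36 - 2*y² + 26*y)
148 + K(L(C(-4))) = 148 + (36 - 2/(-3 + (-3 - 2*(-4)))² + 26/(-3 + (-3 - 2*(-4)))) = 148 + (36 - 2/(-3 + (-3 + 8))² + 26/(-3 + (-3 + 8))) = 148 + (36 - 2/(-3 + 5)² + 26/(-3 + 5)) = 148 + (36 - 2*(1/2)² + 26/2) = 148 + (36 - 2*(½)² + 26*(½)) = 148 + (36 - 2*¼ + 13) = 148 + (36 - ½ + 13) = 148 + 97/2 = 393/2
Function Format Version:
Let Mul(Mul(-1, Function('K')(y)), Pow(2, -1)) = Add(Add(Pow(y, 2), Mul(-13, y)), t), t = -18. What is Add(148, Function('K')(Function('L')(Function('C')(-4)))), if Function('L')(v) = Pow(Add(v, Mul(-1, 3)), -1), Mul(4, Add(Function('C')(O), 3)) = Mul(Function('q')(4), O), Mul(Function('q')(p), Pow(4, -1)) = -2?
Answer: Rational(393, 2) ≈ 196.50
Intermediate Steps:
Function('q')(p) = -8 (Function('q')(p) = Mul(4, -2) = -8)
Function('C')(O) = Add(-3, Mul(-2, O)) (Function('C')(O) = Add(-3, Mul(Rational(1, 4), Mul(-8, O))) = Add(-3, Mul(-2, O)))
Function('L')(v) = Pow(Add(-3, v), -1) (Function('L')(v) = Pow(Add(v, -3), -1) = Pow(Add(-3, v), -1))
Function('K')(y) = Add(36, Mul(-2, Pow(y, 2)), Mul(26, y)) (Function('K')(y) = Mul(-2, Add(Add(Pow(y, 2), Mul(-13, y)), -18)) = Mul(-2, Add(-18, Pow(y, 2), Mul(-13, y))) = Add(36, Mul(-2, Pow(y, 2)), Mul(26, y)))
Add(148, Function('K')(Function('L')(Function('C')(-4)))) = Add(148, Add(36, Mul(-2, Pow(Pow(Add(-3, Add(-3, Mul(-2, -4))), -1), 2)), Mul(26, Pow(Add(-3, Add(-3, Mul(-2, -4))), -1)))) = Add(148, Add(36, Mul(-2, Pow(Pow(Add(-3, Add(-3, 8)), -1), 2)), Mul(26, Pow(Add(-3, Add(-3, 8)), -1)))) = Add(148, Add(36, Mul(-2, Pow(Pow(Add(-3, 5), -1), 2)), Mul(26, Pow(Add(-3, 5), -1)))) = Add(148, Add(36, Mul(-2, Pow(Pow(2, -1), 2)), Mul(26, Pow(2, -1)))) = Add(148, Add(36, Mul(-2, Pow(Rational(1, 2), 2)), Mul(26, Rational(1, 2)))) = Add(148, Add(36, Mul(-2, Rational(1, 4)), 13)) = Add(148, Add(36, Rational(-1, 2), 13)) = Add(148, Rational(97, 2)) = Rational(393, 2)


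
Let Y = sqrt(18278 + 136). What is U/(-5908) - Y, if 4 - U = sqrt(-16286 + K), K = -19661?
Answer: -1/1477 - 3*sqrt(2046) + I*sqrt(35947)/5908 ≈ -135.7 + 0.032092*I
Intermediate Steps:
Y = 3*sqrt(2046) (Y = sqrt(18414) = 3*sqrt(2046) ≈ 135.70)
U = 4 - I*sqrt(35947) (U = 4 - sqrt(-16286 - 19661) = 4 - sqrt(-35947) = 4 - I*sqrt(35947) ≈ 4.0 - 189.6*I)
U/(-5908) - Y = (4 - I*sqrt(35947))/(-5908) - 3*sqrt(2046) = (4 - I*sqrt(35947))*(-1/5908) - 3*sqrt(2046) = (-1/1477 + I*sqrt(35947)/5908) - 3*sqrt(2046) = -1/1477 - 3*sqrt(2046) + I*sqrt(35947)/5908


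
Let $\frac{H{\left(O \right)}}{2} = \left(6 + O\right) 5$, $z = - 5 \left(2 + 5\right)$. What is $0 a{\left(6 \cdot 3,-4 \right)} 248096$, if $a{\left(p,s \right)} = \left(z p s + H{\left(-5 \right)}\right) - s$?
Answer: $0$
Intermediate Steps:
$z = -35$ ($z = \left(-5\right) 7 = -35$)
$H{\left(O \right)} = 60 + 10 O$ ($H{\left(O \right)} = 2 \left(6 + O\right) 5 = 2 \left(30 + 5 O\right) = 60 + 10 O$)
$a{\left(p,s \right)} = 10 - s - 35 p s$ ($a{\left(p,s \right)} = \left(- 35 p s + \left(60 + 10 \left(-5\right)\right)\right) - s = \left(- 35 p s + \left(60 - 50\right)\right) - s = \left(- 35 p s + 10\right) - s = \left(10 - 35 p s\right) - s = 10 - s - 35 p s$)
$0 a{\left(6 \cdot 3,-4 \right)} 248096 = 0 \left(10 - -4 - 35 \cdot 6 \cdot 3 \left(-4\right)\right) 248096 = 0 \left(10 + 4 - 630 \left(-4\right)\right) 248096 = 0 \left(10 + 4 + 2520\right) 248096 = 0 \cdot 2534 \cdot 248096 = 0 \cdot 248096 = 0$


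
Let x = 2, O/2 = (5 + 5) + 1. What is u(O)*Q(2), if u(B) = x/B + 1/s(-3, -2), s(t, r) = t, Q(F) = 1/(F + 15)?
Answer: -8/561 ≈ -0.014260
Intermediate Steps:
Q(F) = 1/(15 + F)
O = 22 (O = 2*((5 + 5) + 1) = 2*(10 + 1) = 2*11 = 22)
u(B) = -1/3 + 2/B (u(B) = 2/B + 1/(-3) = 2/B + 1*(-1/3) = 2/B - 1/3 = -1/3 + 2/B)
u(O)*Q(2) = ((1/3)*(6 - 1*22)/22)/(15 + 2) = ((1/3)*(1/22)*(6 - 22))/17 = ((1/3)*(1/22)*(-16))*(1/17) = -8/33*1/17 = -8/561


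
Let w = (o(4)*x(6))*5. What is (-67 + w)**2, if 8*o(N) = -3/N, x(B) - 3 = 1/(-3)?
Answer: 74529/16 ≈ 4658.1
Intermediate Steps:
x(B) = 8/3 (x(B) = 3 + 1/(-3) = 3 - 1/3 = 8/3)
o(N) = -3/(8*N) (o(N) = (-3/N)/8 = -3/(8*N))
w = -5/4 (w = (-3/8/4*(8/3))*5 = (-3/8*1/4*(8/3))*5 = -3/32*8/3*5 = -1/4*5 = -5/4 ≈ -1.2500)
(-67 + w)**2 = (-67 - 5/4)**2 = (-273/4)**2 = 74529/16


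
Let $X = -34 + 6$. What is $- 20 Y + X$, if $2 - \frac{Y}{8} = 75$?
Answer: $11652$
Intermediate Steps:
$Y = -584$ ($Y = 16 - 600 = -584$)
$X = -28$
$- 20 Y + X = \left(-20\right) \left(-584\right) - 28 = 11680 - 28 = 11652$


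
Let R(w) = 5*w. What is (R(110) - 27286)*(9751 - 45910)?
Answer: 966747024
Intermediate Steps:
(R(110) - 27286)*(9751 - 45910) = (5*110 - 27286)*(9751 - 45910) = (550 - 27286)*(-36159) = -26736*(-36159) = 966747024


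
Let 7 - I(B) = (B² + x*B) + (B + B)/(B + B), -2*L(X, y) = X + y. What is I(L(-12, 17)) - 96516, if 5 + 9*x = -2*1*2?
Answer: -386075/4 ≈ -96519.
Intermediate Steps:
L(X, y) = -X/2 - y/2 (L(X, y) = -(X + y)/2 = -X/2 - y/2)
x = -1 (x = -5/9 + (-2*1*2)/9 = -5/9 + (-2*2)/9 = -5/9 + (⅑)*(-4) = -5/9 - 4/9 = -1)
I(B) = 6 + B - B² (I(B) = 7 - ((B² - B) + (B + B)/(B + B)) = 7 - ((B² - B) + (2*B)/((2*B))) = 7 - ((B² - B) + (2*B)*(1/(2*B))) = 7 - ((B² - B) + 1) = 7 - (1 + B² - B) = 7 + (-1 + B - B²) = 6 + B - B²)
I(L(-12, 17)) - 96516 = (6 + (-½*(-12) - ½*17) - (-½*(-12) - ½*17)²) - 96516 = (6 + (6 - 17/2) - (6 - 17/2)²) - 96516 = (6 - 5/2 - (-5/2)²) - 96516 = (6 - 5/2 - 1*25/4) - 96516 = (6 - 5/2 - 25/4) - 96516 = -11/4 - 96516 = -386075/4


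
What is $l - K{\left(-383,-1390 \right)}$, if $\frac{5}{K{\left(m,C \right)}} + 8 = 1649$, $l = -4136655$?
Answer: $- \frac{6788250860}{1641} \approx -4.1367 \cdot 10^{6}$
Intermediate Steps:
$K{\left(m,C \right)} = \frac{5}{1641}$ ($K{\left(m,C \right)} = \frac{5}{-8 + 1649} = \frac{5}{1641}$)
$l - K{\left(-383,-1390 \right)} = -4136655 - \frac{5}{1641} = - \frac{6788250860}{1641}$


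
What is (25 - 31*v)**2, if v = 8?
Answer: 49729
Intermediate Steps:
(25 - 31*v)**2 = (25 - 31*8)**2 = (25 - 248)**2 = (-223)**2 = 49729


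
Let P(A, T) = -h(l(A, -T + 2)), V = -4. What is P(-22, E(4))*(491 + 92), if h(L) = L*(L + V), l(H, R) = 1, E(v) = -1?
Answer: 1749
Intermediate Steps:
h(L) = L*(-4 + L) (h(L) = L*(L - 4) = L*(-4 + L))
P(A, T) = 3 (P(A, T) = -(-4 + 1) = -(-3) = -1*(-3) = 3)
P(-22, E(4))*(491 + 92) = 3*(491 + 92) = 3*583 = 1749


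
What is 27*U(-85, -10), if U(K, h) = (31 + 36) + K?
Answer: -486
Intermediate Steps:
U(K, h) = 67 + K
27*U(-85, -10) = 27*(67 - 85) = 27*(-18) = -486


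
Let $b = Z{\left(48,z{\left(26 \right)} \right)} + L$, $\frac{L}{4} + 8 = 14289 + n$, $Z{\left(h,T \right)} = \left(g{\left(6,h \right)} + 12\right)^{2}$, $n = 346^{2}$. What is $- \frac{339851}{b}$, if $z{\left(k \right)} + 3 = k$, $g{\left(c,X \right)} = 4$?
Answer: $- \frac{339851}{536244} \approx -0.63376$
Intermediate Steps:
$n = 119716$
$z{\left(k \right)} = -3 + k$
$Z{\left(h,T \right)} = 256$ ($Z{\left(h,T \right)} = \left(4 + 12\right)^{2} = 16^{2} = 256$)
$L = 535988$ ($L = -32 + 4 \left(14289 + 119716\right) = -32 + 4 \cdot 134005 = -32 + 536020 = 535988$)
$b = 536244$ ($b = 256 + 535988 = 536244$)
$- \frac{339851}{b} = - \frac{339851}{536244}$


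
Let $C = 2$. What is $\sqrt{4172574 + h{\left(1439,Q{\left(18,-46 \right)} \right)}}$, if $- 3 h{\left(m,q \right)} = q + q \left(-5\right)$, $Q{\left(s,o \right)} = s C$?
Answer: $\sqrt{4172622} \approx 2042.7$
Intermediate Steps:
$Q{\left(s,o \right)} = 2 s$ ($Q{\left(s,o \right)} = s 2 = 2 s$)
$h{\left(m,q \right)} = \frac{4 q}{3}$ ($h{\left(m,q \right)} = - \frac{q + q \left(-5\right)}{3} = - \frac{q - 5 q}{3} = - \frac{\left(-4\right) q}{3} = \frac{4 q}{3}$)
$\sqrt{4172574 + h{\left(1439,Q{\left(18,-46 \right)} \right)}} = \sqrt{4172574 + \frac{4 \cdot 2 \cdot 18}{3}} = \sqrt{4172574 + \frac{4}{3} \cdot 36} = \sqrt{4172574 + 48} = \sqrt{4172622}$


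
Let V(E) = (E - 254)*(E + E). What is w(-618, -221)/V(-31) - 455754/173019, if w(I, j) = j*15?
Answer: -191705137/67938794 ≈ -2.8217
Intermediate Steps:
w(I, j) = 15*j
V(E) = 2*E*(-254 + E) (V(E) = (-254 + E)*(2*E) = 2*E*(-254 + E))
w(-618, -221)/V(-31) - 455754/173019 = (15*(-221))/((2*(-31)*(-254 - 31))) - 455754/173019 = -3315/(2*(-31)*(-285)) - 455754*1/173019 = -3315/17670 - 151918/57673 = -3315*1/17670 - 151918/57673 = -221/1178 - 151918/57673 = -191705137/67938794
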